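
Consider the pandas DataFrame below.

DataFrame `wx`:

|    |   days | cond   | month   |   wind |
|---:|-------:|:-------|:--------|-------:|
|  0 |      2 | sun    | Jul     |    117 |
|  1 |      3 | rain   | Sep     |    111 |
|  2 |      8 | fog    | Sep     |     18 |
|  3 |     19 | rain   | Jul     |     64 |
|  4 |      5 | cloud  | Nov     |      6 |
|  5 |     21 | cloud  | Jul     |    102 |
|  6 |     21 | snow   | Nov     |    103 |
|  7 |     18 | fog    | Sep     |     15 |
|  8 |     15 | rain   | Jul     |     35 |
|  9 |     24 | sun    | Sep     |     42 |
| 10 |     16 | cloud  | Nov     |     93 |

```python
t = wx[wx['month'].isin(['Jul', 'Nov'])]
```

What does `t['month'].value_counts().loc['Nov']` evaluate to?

filter rows where month in ['Jul', 'Nov']:
    days   cond month  wind
0      2    sun   Jul   117
3     19   rain   Jul    64
4      5  cloud   Nov     6
5     21  cloud   Jul   102
6     21   snow   Nov   103
8     15   rain   Jul    35
10    16  cloud   Nov    93
value_counts of month:
month
Jul    4
Nov    3
Name: count, dtype: int64
The value at index 'Nov' is 3.

3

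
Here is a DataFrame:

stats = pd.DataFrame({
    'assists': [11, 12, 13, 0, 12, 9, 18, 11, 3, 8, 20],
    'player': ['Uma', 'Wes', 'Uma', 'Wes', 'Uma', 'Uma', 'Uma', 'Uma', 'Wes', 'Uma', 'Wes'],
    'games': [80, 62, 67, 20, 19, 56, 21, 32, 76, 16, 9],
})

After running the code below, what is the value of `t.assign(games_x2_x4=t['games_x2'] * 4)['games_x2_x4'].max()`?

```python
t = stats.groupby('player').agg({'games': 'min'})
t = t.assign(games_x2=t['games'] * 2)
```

group by player, min of games:
        games
player       
Uma        16
Wes         9
add column games_x2 = t['games'] * 2:
        games  games_x2
player                 
Uma        16        32
Wes         9        18
add column games_x2_x4 = t['games_x2'] * 4:
        games  games_x2  games_x2_x4
player                              
Uma        16        32          128
Wes         9        18           72
Reading off the max of column 'games_x2_x4', we get 128.

128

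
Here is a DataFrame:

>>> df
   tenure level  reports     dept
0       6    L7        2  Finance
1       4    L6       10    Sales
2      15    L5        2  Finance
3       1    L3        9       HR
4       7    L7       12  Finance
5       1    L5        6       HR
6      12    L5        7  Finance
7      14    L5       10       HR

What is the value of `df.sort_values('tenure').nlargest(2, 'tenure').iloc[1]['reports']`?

10

sort by tenure:
   tenure level  reports     dept
3       1    L3        9       HR
5       1    L5        6       HR
1       4    L6       10    Sales
0       6    L7        2  Finance
4       7    L7       12  Finance
6      12    L5        7  Finance
7      14    L5       10       HR
2      15    L5        2  Finance
take 2 rows with largest tenure:
   tenure level  reports     dept
2      15    L5        2  Finance
7      14    L5       10       HR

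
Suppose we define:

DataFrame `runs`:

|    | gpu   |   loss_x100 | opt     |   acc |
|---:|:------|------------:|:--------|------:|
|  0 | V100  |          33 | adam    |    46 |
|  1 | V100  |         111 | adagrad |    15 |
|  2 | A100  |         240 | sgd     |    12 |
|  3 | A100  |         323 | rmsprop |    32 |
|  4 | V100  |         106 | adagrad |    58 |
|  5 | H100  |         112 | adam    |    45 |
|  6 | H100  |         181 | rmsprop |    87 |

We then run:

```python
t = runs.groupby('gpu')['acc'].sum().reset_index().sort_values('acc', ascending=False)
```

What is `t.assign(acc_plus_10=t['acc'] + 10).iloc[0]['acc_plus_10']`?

group by gpu, sum of acc:
gpu
A100     44
H100    132
V100    119
Name: acc, dtype: int64
reset_index():
    gpu  acc
0  A100   44
1  H100  132
2  V100  119
sort by acc descending:
    gpu  acc
1  H100  132
2  V100  119
0  A100   44
add column acc_plus_10 = t['acc'] + 10:
    gpu  acc  acc_plus_10
1  H100  132          142
2  V100  119          129
0  A100   44           54
value at position 0, column 'acc_plus_10' → 142

142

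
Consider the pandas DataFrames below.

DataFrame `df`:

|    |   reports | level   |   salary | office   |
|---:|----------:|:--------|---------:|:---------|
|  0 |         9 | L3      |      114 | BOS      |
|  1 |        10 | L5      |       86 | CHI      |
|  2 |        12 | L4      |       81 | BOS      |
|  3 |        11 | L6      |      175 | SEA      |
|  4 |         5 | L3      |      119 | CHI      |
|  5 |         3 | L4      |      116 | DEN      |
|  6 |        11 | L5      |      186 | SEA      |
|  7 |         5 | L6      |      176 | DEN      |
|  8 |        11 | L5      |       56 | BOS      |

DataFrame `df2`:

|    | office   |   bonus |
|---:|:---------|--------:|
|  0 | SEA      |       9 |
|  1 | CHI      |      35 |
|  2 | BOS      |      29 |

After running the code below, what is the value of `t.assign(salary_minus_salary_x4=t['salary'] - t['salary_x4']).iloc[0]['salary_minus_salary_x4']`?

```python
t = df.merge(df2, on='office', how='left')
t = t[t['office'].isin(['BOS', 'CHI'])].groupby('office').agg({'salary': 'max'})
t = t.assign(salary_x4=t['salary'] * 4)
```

-342

merge on 'office' (how='left') → 9 rows:
   reports level  salary office  bonus
0        9    L3     114    BOS   29.0
1       10    L5      86    CHI   35.0
2       12    L4      81    BOS   29.0
3       11    L6     175    SEA    9.0
4        5    L3     119    CHI   35.0
5        3    L4     116    DEN    NaN
6       11    L5     186    SEA    9.0
7        5    L6     176    DEN    NaN
8       11    L5      56    BOS   29.0
filter rows where office in ['BOS', 'CHI']:
   reports level  salary office  bonus
0        9    L3     114    BOS   29.0
1       10    L5      86    CHI   35.0
2       12    L4      81    BOS   29.0
4        5    L3     119    CHI   35.0
8       11    L5      56    BOS   29.0
group by office, max of salary:
        salary
office        
BOS        114
CHI        119
add column salary_x4 = t['salary'] * 4:
        salary  salary_x4
office                   
BOS        114        456
CHI        119        476
add column salary_minus_salary_x4 = t['salary'] - t['salary_x4']:
        salary  salary_x4  salary_minus_salary_x4
office                                           
BOS        114        456                    -342
CHI        119        476                    -357
Hence -342.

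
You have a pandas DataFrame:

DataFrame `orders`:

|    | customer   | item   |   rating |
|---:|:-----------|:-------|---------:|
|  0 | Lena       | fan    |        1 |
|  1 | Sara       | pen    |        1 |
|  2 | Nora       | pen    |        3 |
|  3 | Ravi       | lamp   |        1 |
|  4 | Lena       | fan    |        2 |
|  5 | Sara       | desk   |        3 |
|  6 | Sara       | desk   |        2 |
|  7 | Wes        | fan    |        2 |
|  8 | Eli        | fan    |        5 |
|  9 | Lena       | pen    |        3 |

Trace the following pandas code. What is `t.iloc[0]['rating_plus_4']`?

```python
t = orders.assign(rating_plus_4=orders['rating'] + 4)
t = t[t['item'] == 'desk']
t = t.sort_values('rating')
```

6

add column rating_plus_4 = orders['rating'] + 4:
  customer  item  rating  rating_plus_4
0     Lena   fan       1              5
1     Sara   pen       1              5
2     Nora   pen       3              7
3     Ravi  lamp       1              5
4     Lena   fan       2              6
5     Sara  desk       3              7
6     Sara  desk       2              6
7      Wes   fan       2              6
8      Eli   fan       5              9
9     Lena   pen       3              7
filter rows where item == 'desk':
  customer  item  rating  rating_plus_4
5     Sara  desk       3              7
6     Sara  desk       2              6
sort by rating:
  customer  item  rating  rating_plus_4
6     Sara  desk       2              6
5     Sara  desk       3              7
Taking the value at position 0, column 'rating_plus_4' gives 6.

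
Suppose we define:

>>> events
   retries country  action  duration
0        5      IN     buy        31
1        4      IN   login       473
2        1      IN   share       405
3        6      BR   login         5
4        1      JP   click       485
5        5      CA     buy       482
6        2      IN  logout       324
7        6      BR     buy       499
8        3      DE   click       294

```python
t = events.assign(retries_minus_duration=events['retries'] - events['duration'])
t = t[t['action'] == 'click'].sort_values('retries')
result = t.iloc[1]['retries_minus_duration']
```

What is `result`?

-291

add column retries_minus_duration = events['retries'] - events['duration']:
   retries country  action  duration  retries_minus_duration
0        5      IN     buy        31                     -26
1        4      IN   login       473                    -469
2        1      IN   share       405                    -404
3        6      BR   login         5                       1
4        1      JP   click       485                    -484
5        5      CA     buy       482                    -477
6        2      IN  logout       324                    -322
7        6      BR     buy       499                    -493
8        3      DE   click       294                    -291
filter rows where action == 'click':
   retries country action  duration  retries_minus_duration
4        1      JP  click       485                    -484
8        3      DE  click       294                    -291
sort by retries:
   retries country action  duration  retries_minus_duration
4        1      JP  click       485                    -484
8        3      DE  click       294                    -291
Hence -291.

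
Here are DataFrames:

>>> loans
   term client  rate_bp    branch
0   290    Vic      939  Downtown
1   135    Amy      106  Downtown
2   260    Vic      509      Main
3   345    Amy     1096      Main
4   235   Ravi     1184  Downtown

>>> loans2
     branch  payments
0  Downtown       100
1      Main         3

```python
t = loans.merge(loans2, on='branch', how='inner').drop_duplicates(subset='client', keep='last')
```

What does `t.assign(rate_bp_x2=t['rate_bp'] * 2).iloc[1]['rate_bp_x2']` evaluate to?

merge on 'branch' (how='inner') → 5 rows:
   term client  rate_bp    branch  payments
0   290    Vic      939  Downtown       100
1   135    Amy      106  Downtown       100
2   260    Vic      509      Main         3
3   345    Amy     1096      Main         3
4   235   Ravi     1184  Downtown       100
drop duplicate client (keep=last):
   term client  rate_bp    branch  payments
2   260    Vic      509      Main         3
3   345    Amy     1096      Main         3
4   235   Ravi     1184  Downtown       100
add column rate_bp_x2 = t['rate_bp'] * 2:
   term client  rate_bp    branch  payments  rate_bp_x2
2   260    Vic      509      Main         3        1018
3   345    Amy     1096      Main         3        2192
4   235   Ravi     1184  Downtown       100        2368

2192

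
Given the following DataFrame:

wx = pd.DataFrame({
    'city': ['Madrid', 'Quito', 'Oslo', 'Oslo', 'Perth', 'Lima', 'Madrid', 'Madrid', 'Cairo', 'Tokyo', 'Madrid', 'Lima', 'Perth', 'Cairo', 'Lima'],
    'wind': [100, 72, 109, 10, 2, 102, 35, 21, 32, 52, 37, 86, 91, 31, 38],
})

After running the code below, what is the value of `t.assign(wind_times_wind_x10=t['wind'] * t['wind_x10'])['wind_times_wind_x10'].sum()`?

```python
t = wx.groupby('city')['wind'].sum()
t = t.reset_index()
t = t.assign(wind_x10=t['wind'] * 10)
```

1229920

group by city, sum of wind:
city
Cairo      63
Lima      226
Madrid    193
Oslo      119
Perth      93
Quito      72
Tokyo      52
Name: wind, dtype: int64
reset_index():
     city  wind
0   Cairo    63
1    Lima   226
2  Madrid   193
3    Oslo   119
4   Perth    93
5   Quito    72
6   Tokyo    52
add column wind_x10 = t['wind'] * 10:
     city  wind  wind_x10
0   Cairo    63       630
1    Lima   226      2260
2  Madrid   193      1930
3    Oslo   119      1190
4   Perth    93       930
5   Quito    72       720
6   Tokyo    52       520
add column wind_times_wind_x10 = t['wind'] * t['wind_x10']:
     city  wind  wind_x10  wind_times_wind_x10
0   Cairo    63       630                39690
1    Lima   226      2260               510760
2  Madrid   193      1930               372490
3    Oslo   119      1190               141610
4   Perth    93       930                86490
5   Quito    72       720                51840
6   Tokyo    52       520                27040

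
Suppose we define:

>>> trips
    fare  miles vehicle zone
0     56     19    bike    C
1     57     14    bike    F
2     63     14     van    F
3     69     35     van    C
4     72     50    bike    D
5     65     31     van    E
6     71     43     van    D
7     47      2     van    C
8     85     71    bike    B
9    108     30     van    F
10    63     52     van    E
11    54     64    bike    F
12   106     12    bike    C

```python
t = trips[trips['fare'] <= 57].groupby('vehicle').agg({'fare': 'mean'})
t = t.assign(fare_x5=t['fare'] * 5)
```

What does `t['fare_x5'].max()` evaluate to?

278.333333333

filter rows where fare <= 57:
    fare  miles vehicle zone
0     56     19    bike    C
1     57     14    bike    F
7     47      2     van    C
11    54     64    bike    F
group by vehicle, mean of fare:
              fare
vehicle           
bike     55.666667
van      47.000000
add column fare_x5 = t['fare'] * 5:
              fare     fare_x5
vehicle                       
bike     55.666667  278.333333
van      47.000000  235.000000
So max() = 278.333333333.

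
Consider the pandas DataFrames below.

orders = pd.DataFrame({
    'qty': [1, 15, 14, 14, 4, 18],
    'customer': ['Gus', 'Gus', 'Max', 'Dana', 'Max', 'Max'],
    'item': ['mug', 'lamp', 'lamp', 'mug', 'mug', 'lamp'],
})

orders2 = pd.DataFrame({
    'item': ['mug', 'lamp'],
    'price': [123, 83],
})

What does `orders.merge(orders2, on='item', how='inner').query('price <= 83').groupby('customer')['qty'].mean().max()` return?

merge on 'item' (how='inner') → 6 rows:
   qty customer  item  price
0    1      Gus   mug    123
1   15      Gus  lamp     83
2   14      Max  lamp     83
3   14     Dana   mug    123
4    4      Max   mug    123
5   18      Max  lamp     83
filter rows where price <= 83:
   qty customer  item  price
1   15      Gus  lamp     83
2   14      Max  lamp     83
5   18      Max  lamp     83
group by customer, mean of qty:
customer
Gus    15.0
Max    16.0
Name: qty, dtype: float64
The max of the resulting series is 16.0.

16.0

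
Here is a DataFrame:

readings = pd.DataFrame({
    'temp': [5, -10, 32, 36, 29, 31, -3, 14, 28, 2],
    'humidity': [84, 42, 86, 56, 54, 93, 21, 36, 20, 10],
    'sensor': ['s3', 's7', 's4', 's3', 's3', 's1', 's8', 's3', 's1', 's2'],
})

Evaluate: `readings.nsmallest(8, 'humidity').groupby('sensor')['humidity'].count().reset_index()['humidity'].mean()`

take 8 rows with smallest humidity:
   temp  humidity sensor
9     2        10     s2
8    28        20     s1
6    -3        21     s8
7    14        36     s3
1   -10        42     s7
4    29        54     s3
3    36        56     s3
0     5        84     s3
group by sensor, count of humidity:
sensor
s1    1
s2    1
s3    4
s7    1
s8    1
Name: humidity, dtype: int64
reset_index():
  sensor  humidity
0     s1         1
1     s2         1
2     s3         4
3     s7         1
4     s8         1
So mean() = 1.6.

1.6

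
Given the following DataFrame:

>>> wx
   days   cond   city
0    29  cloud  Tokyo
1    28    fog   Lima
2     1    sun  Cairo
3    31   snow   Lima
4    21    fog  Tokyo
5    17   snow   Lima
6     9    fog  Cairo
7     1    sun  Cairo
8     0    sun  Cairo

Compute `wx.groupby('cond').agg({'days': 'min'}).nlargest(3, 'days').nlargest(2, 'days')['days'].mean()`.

group by cond, min of days:
       days
cond       
cloud    29
fog       9
snow     17
sun       0
take 3 rows with largest days:
       days
cond       
cloud    29
snow     17
fog       9
take 2 rows with largest days:
       days
cond       
cloud    29
snow     17

23.0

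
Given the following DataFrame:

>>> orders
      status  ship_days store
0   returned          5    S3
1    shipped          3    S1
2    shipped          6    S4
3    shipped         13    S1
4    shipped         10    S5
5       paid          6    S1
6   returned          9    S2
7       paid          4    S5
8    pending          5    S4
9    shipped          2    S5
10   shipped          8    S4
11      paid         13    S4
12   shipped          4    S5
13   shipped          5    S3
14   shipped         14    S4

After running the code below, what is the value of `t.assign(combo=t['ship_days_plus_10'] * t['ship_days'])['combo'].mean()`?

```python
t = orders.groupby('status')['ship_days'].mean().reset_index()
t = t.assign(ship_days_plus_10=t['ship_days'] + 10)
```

113.456790123

group by status, mean of ship_days:
status
paid        7.666667
pending     5.000000
returned    7.000000
shipped     7.222222
Name: ship_days, dtype: float64
reset_index():
     status  ship_days
0      paid   7.666667
1   pending   5.000000
2  returned   7.000000
3   shipped   7.222222
add column ship_days_plus_10 = t['ship_days'] + 10:
     status  ship_days  ship_days_plus_10
0      paid   7.666667          17.666667
1   pending   5.000000          15.000000
2  returned   7.000000          17.000000
3   shipped   7.222222          17.222222
add column combo = t['ship_days_plus_10'] * t['ship_days']:
     status  ship_days  ship_days_plus_10       combo
0      paid   7.666667          17.666667  135.444444
1   pending   5.000000          15.000000   75.000000
2  returned   7.000000          17.000000  119.000000
3   shipped   7.222222          17.222222  124.382716
Taking the mean of column 'combo' gives 113.456790123.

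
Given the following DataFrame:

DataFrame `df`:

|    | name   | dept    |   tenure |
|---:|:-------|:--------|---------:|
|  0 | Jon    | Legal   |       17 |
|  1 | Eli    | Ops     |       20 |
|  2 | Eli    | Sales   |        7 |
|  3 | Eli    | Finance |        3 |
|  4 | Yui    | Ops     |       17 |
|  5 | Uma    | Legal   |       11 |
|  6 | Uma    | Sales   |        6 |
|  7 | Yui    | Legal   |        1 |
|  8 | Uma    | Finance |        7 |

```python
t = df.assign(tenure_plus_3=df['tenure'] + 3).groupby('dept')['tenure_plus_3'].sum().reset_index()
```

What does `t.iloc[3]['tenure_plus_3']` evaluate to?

add column tenure_plus_3 = df['tenure'] + 3:
  name     dept  tenure  tenure_plus_3
0  Jon    Legal      17             20
1  Eli      Ops      20             23
2  Eli    Sales       7             10
3  Eli  Finance       3              6
4  Yui      Ops      17             20
5  Uma    Legal      11             14
6  Uma    Sales       6              9
7  Yui    Legal       1              4
8  Uma  Finance       7             10
group by dept, sum of tenure_plus_3:
dept
Finance    16
Legal      38
Ops        43
Sales      19
Name: tenure_plus_3, dtype: int64
reset_index():
      dept  tenure_plus_3
0  Finance             16
1    Legal             38
2      Ops             43
3    Sales             19
Then the value at position 3, column 'tenure_plus_3': 19

19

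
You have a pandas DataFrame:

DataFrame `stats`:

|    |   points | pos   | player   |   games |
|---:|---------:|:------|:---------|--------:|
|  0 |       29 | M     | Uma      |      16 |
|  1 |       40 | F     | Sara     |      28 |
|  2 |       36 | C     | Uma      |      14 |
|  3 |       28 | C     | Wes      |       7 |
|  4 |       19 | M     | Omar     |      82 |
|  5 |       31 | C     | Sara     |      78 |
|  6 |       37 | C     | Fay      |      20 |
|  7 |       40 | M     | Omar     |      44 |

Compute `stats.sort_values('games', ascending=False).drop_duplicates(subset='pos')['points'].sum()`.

90

sort by games descending:
   points pos player  games
4      19   M   Omar     82
5      31   C   Sara     78
7      40   M   Omar     44
1      40   F   Sara     28
6      37   C    Fay     20
0      29   M    Uma     16
2      36   C    Uma     14
3      28   C    Wes      7
drop duplicate pos (keep=first):
   points pos player  games
4      19   M   Omar     82
5      31   C   Sara     78
1      40   F   Sara     28
Taking the sum of column 'points' gives 90.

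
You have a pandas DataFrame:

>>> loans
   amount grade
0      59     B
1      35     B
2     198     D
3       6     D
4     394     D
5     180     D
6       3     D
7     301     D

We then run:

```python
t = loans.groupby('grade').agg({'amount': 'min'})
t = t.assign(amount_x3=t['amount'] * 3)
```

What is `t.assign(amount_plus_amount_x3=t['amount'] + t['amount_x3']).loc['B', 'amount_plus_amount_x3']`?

140

group by grade, min of amount:
       amount
grade        
B          35
D           3
add column amount_x3 = t['amount'] * 3:
       amount  amount_x3
grade                   
B          35        105
D           3          9
add column amount_plus_amount_x3 = t['amount'] + t['amount_x3']:
       amount  amount_x3  amount_plus_amount_x3
grade                                          
B          35        105                    140
D           3          9                     12
value at row 'B', column 'amount_plus_amount_x3' → 140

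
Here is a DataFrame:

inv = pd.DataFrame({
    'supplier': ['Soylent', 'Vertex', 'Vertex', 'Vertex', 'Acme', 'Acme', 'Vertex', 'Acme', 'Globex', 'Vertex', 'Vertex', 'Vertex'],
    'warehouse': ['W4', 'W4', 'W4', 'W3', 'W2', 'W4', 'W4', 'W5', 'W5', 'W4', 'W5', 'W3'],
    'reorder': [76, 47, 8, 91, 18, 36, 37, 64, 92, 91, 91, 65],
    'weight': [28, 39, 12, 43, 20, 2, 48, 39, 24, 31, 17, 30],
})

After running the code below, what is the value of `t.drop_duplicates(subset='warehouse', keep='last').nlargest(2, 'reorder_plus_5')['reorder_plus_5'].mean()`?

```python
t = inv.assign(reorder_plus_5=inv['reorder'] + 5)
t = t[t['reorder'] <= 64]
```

add column reorder_plus_5 = inv['reorder'] + 5:
   supplier warehouse  reorder  weight  reorder_plus_5
0   Soylent        W4       76      28              81
1    Vertex        W4       47      39              52
2    Vertex        W4        8      12              13
3    Vertex        W3       91      43              96
4      Acme        W2       18      20              23
5      Acme        W4       36       2              41
6    Vertex        W4       37      48              42
7      Acme        W5       64      39              69
8    Globex        W5       92      24              97
9    Vertex        W4       91      31              96
10   Vertex        W5       91      17              96
11   Vertex        W3       65      30              70
filter rows where reorder <= 64:
  supplier warehouse  reorder  weight  reorder_plus_5
1   Vertex        W4       47      39              52
2   Vertex        W4        8      12              13
4     Acme        W2       18      20              23
5     Acme        W4       36       2              41
6   Vertex        W4       37      48              42
7     Acme        W5       64      39              69
drop duplicate warehouse (keep=last):
  supplier warehouse  reorder  weight  reorder_plus_5
4     Acme        W2       18      20              23
6   Vertex        W4       37      48              42
7     Acme        W5       64      39              69
take 2 rows with largest reorder_plus_5:
  supplier warehouse  reorder  weight  reorder_plus_5
7     Acme        W5       64      39              69
6   Vertex        W4       37      48              42
So mean() = 55.5.

55.5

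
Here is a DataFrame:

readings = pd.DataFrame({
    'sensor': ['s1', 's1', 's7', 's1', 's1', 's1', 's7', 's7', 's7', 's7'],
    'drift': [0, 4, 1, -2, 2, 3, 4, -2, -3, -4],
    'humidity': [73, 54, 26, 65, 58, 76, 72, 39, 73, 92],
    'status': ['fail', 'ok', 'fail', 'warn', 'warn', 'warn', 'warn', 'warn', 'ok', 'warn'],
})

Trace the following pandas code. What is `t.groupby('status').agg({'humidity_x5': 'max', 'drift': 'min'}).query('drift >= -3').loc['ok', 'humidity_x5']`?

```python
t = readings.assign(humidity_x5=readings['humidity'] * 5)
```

365

add column humidity_x5 = readings['humidity'] * 5:
  sensor  drift  humidity status  humidity_x5
0     s1      0        73   fail          365
1     s1      4        54     ok          270
2     s7      1        26   fail          130
3     s1     -2        65   warn          325
4     s1      2        58   warn          290
5     s1      3        76   warn          380
6     s7      4        72   warn          360
7     s7     -2        39   warn          195
8     s7     -3        73     ok          365
9     s7     -4        92   warn          460
group by status: max(humidity_x5), min(drift):
        humidity_x5  drift
status                    
fail            365      0
ok              365     -3
warn            460     -4
filter rows where drift >= -3:
        humidity_x5  drift
status                    
fail            365      0
ok              365     -3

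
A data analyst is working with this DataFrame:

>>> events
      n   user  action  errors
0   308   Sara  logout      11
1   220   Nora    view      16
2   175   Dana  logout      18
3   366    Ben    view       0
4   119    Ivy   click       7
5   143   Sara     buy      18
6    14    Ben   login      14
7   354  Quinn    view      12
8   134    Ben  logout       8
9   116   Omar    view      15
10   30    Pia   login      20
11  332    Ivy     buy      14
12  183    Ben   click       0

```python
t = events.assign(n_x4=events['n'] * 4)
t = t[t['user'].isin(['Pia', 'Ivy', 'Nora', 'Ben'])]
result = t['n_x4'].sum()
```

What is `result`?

add column n_x4 = events['n'] * 4:
      n   user  action  errors  n_x4
0   308   Sara  logout      11  1232
1   220   Nora    view      16   880
2   175   Dana  logout      18   700
3   366    Ben    view       0  1464
4   119    Ivy   click       7   476
5   143   Sara     buy      18   572
6    14    Ben   login      14    56
7   354  Quinn    view      12  1416
8   134    Ben  logout       8   536
9   116   Omar    view      15   464
10   30    Pia   login      20   120
11  332    Ivy     buy      14  1328
12  183    Ben   click       0   732
filter rows where user in ['Pia', 'Ivy', 'Nora', 'Ben']:
      n  user  action  errors  n_x4
1   220  Nora    view      16   880
3   366   Ben    view       0  1464
4   119   Ivy   click       7   476
6    14   Ben   login      14    56
8   134   Ben  logout       8   536
10   30   Pia   login      20   120
11  332   Ivy     buy      14  1328
12  183   Ben   click       0   732
Hence 5592.

5592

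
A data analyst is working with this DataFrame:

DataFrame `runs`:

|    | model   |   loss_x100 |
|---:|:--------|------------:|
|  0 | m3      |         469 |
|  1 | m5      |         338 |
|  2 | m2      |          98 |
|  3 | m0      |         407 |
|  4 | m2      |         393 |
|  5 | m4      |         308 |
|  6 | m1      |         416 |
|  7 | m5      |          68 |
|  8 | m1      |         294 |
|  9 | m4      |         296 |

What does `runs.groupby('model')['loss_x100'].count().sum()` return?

10

group by model, count of loss_x100:
model
m0    1
m1    2
m2    2
m3    1
m4    2
m5    2
Name: loss_x100, dtype: int64
Taking the sum of the resulting series gives 10.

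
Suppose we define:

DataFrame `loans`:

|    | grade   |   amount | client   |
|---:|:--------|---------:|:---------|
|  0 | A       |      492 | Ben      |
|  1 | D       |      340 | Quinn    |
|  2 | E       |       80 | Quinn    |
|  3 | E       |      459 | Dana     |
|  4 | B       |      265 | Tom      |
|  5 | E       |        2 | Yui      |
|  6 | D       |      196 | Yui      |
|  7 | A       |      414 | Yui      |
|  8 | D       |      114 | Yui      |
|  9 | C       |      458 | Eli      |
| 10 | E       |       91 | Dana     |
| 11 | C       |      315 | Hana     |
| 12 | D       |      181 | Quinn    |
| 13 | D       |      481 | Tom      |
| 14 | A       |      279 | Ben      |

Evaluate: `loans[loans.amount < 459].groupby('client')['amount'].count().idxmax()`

filter rows where amount < 459:
   grade  amount client
1      D     340  Quinn
2      E      80  Quinn
4      B     265    Tom
5      E       2    Yui
6      D     196    Yui
7      A     414    Yui
8      D     114    Yui
9      C     458    Eli
10     E      91   Dana
11     C     315   Hana
12     D     181  Quinn
14     A     279    Ben
group by client, count of amount:
client
Ben      1
Dana     1
Eli      1
Hana     1
Quinn    3
Tom      1
Yui      4
Name: amount, dtype: int64
Hence Yui.

Yui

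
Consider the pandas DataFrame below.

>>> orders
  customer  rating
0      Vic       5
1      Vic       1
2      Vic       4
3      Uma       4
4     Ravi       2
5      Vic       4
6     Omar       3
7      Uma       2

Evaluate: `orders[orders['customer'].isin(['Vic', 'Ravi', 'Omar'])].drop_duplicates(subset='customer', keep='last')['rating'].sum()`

9

filter rows where customer in ['Vic', 'Ravi', 'Omar']:
  customer  rating
0      Vic       5
1      Vic       1
2      Vic       4
4     Ravi       2
5      Vic       4
6     Omar       3
drop duplicate customer (keep=last):
  customer  rating
4     Ravi       2
5      Vic       4
6     Omar       3
Taking the sum of column 'rating' gives 9.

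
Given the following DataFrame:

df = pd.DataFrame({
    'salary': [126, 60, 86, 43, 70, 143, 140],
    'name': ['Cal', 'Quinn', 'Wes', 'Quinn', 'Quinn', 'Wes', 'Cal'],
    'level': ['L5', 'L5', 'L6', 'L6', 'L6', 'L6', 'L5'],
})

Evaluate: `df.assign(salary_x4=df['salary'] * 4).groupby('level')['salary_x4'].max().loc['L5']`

560

add column salary_x4 = df['salary'] * 4:
   salary   name level  salary_x4
0     126    Cal    L5        504
1      60  Quinn    L5        240
2      86    Wes    L6        344
3      43  Quinn    L6        172
4      70  Quinn    L6        280
5     143    Wes    L6        572
6     140    Cal    L5        560
group by level, max of salary_x4:
level
L5    560
L6    572
Name: salary_x4, dtype: int64
Hence 560.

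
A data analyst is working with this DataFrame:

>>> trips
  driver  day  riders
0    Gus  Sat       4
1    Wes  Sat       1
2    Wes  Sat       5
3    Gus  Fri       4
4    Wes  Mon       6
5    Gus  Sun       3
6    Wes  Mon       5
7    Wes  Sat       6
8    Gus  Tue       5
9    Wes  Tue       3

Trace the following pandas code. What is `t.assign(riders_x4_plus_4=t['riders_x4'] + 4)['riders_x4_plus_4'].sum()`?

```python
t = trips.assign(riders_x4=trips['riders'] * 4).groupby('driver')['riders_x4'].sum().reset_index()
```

176

add column riders_x4 = trips['riders'] * 4:
  driver  day  riders  riders_x4
0    Gus  Sat       4         16
1    Wes  Sat       1          4
2    Wes  Sat       5         20
3    Gus  Fri       4         16
4    Wes  Mon       6         24
5    Gus  Sun       3         12
6    Wes  Mon       5         20
7    Wes  Sat       6         24
8    Gus  Tue       5         20
9    Wes  Tue       3         12
group by driver, sum of riders_x4:
driver
Gus     64
Wes    104
Name: riders_x4, dtype: int64
reset_index():
  driver  riders_x4
0    Gus         64
1    Wes        104
add column riders_x4_plus_4 = t['riders_x4'] + 4:
  driver  riders_x4  riders_x4_plus_4
0    Gus         64                68
1    Wes        104               108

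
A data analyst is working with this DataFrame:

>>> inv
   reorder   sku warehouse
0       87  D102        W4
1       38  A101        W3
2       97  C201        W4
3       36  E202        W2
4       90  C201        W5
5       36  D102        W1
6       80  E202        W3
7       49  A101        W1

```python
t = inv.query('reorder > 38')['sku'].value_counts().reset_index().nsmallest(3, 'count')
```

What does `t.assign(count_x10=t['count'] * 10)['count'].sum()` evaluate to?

3

filter rows where reorder > 38:
   reorder   sku warehouse
0       87  D102        W4
2       97  C201        W4
4       90  C201        W5
6       80  E202        W3
7       49  A101        W1
value_counts of sku:
sku
C201    2
D102    1
E202    1
A101    1
Name: count, dtype: int64
reset_index():
    sku  count
0  C201      2
1  D102      1
2  E202      1
3  A101      1
take 3 rows with smallest count:
    sku  count
1  D102      1
2  E202      1
3  A101      1
add column count_x10 = t['count'] * 10:
    sku  count  count_x10
1  D102      1         10
2  E202      1         10
3  A101      1         10
Reading off the sum of column 'count', we get 3.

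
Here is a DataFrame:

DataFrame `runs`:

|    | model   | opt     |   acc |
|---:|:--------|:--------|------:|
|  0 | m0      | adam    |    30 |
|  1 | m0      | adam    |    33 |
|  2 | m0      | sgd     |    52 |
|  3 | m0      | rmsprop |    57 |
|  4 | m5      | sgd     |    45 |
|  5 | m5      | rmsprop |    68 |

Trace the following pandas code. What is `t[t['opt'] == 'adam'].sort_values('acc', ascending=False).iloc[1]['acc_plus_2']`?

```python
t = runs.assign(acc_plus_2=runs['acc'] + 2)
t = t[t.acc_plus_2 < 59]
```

32

add column acc_plus_2 = runs['acc'] + 2:
  model      opt  acc  acc_plus_2
0    m0     adam   30          32
1    m0     adam   33          35
2    m0      sgd   52          54
3    m0  rmsprop   57          59
4    m5      sgd   45          47
5    m5  rmsprop   68          70
filter rows where acc_plus_2 < 59:
  model   opt  acc  acc_plus_2
0    m0  adam   30          32
1    m0  adam   33          35
2    m0   sgd   52          54
4    m5   sgd   45          47
filter rows where opt == 'adam':
  model   opt  acc  acc_plus_2
0    m0  adam   30          32
1    m0  adam   33          35
sort by acc descending:
  model   opt  acc  acc_plus_2
1    m0  adam   33          35
0    m0  adam   30          32
The value at position 1, column 'acc_plus_2' is 32.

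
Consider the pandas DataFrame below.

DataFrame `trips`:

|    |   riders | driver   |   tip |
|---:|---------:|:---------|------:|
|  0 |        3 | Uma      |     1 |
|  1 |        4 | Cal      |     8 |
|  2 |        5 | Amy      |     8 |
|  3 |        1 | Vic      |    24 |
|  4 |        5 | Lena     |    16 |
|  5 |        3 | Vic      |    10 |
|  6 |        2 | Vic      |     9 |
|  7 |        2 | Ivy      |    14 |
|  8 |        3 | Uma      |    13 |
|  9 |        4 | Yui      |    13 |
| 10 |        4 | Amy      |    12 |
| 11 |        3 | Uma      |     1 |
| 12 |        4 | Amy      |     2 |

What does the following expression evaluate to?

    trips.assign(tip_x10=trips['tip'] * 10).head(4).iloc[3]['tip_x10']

add column tip_x10 = trips['tip'] * 10:
    riders driver  tip  tip_x10
0        3    Uma    1       10
1        4    Cal    8       80
2        5    Amy    8       80
3        1    Vic   24      240
4        5   Lena   16      160
5        3    Vic   10      100
6        2    Vic    9       90
7        2    Ivy   14      140
8        3    Uma   13      130
9        4    Yui   13      130
10       4    Amy   12      120
11       3    Uma    1       10
12       4    Amy    2       20
take first 4 rows:
   riders driver  tip  tip_x10
0       3    Uma    1       10
1       4    Cal    8       80
2       5    Amy    8       80
3       1    Vic   24      240

240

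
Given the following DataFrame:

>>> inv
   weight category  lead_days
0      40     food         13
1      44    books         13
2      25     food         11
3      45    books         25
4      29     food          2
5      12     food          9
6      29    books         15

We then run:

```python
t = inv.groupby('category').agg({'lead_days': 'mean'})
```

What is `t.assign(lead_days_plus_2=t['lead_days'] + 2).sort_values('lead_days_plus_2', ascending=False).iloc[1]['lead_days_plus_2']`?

10.75

group by category, mean of lead_days:
          lead_days
category           
books     17.666667
food       8.750000
add column lead_days_plus_2 = t['lead_days'] + 2:
          lead_days  lead_days_plus_2
category                             
books     17.666667         19.666667
food       8.750000         10.750000
sort by lead_days_plus_2 descending:
          lead_days  lead_days_plus_2
category                             
books     17.666667         19.666667
food       8.750000         10.750000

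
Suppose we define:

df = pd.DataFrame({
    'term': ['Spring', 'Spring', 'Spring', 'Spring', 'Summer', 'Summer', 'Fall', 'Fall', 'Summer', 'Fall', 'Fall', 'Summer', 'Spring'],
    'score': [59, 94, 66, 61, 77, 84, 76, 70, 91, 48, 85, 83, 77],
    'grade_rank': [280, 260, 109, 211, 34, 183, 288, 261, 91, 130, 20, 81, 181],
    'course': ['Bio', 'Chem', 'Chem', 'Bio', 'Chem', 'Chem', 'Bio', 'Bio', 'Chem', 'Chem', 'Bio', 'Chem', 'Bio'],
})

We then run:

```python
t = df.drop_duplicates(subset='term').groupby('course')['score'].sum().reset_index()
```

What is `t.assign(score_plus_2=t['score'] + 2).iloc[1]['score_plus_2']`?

drop duplicate term (keep=first):
     term  score  grade_rank course
0  Spring     59         280    Bio
4  Summer     77          34   Chem
6    Fall     76         288    Bio
group by course, sum of score:
course
Bio     135
Chem     77
Name: score, dtype: int64
reset_index():
  course  score
0    Bio    135
1   Chem     77
add column score_plus_2 = t['score'] + 2:
  course  score  score_plus_2
0    Bio    135           137
1   Chem     77            79
Hence 79.

79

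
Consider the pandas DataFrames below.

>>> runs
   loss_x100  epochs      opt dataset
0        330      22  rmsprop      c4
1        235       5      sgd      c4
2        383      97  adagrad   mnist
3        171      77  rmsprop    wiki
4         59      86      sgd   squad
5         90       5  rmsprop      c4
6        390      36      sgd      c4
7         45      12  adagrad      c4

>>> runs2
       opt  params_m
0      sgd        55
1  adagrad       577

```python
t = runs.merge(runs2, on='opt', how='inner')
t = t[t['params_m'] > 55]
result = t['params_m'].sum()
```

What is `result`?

1154

merge on 'opt' (how='inner') → 5 rows:
   loss_x100  epochs      opt dataset  params_m
0        235       5      sgd      c4        55
1        383      97  adagrad   mnist       577
2         59      86      sgd   squad        55
3        390      36      sgd      c4        55
4         45      12  adagrad      c4       577
filter rows where params_m > 55:
   loss_x100  epochs      opt dataset  params_m
1        383      97  adagrad   mnist       577
4         45      12  adagrad      c4       577
Reading off the sum of column 'params_m', we get 1154.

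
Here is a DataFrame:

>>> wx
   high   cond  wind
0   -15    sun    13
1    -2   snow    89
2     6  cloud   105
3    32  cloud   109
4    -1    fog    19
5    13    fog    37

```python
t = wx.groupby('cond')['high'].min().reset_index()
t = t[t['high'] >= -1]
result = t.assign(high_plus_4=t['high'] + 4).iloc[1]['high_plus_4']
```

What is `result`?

3

group by cond, min of high:
cond
cloud     6
fog      -1
snow     -2
sun     -15
Name: high, dtype: int64
reset_index():
    cond  high
0  cloud     6
1    fog    -1
2   snow    -2
3    sun   -15
filter rows where high >= -1:
    cond  high
0  cloud     6
1    fog    -1
add column high_plus_4 = t['high'] + 4:
    cond  high  high_plus_4
0  cloud     6           10
1    fog    -1            3
Finally, value at position 1, column 'high_plus_4' = 3.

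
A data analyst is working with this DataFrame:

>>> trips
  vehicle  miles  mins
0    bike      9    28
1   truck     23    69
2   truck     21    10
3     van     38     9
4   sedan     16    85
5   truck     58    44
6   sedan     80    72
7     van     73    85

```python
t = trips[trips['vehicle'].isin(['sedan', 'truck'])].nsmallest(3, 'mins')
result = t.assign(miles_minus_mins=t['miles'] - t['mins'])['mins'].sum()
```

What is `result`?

filter rows where vehicle in ['sedan', 'truck']:
  vehicle  miles  mins
1   truck     23    69
2   truck     21    10
4   sedan     16    85
5   truck     58    44
6   sedan     80    72
take 3 rows with smallest mins:
  vehicle  miles  mins
2   truck     21    10
5   truck     58    44
1   truck     23    69
add column miles_minus_mins = t['miles'] - t['mins']:
  vehicle  miles  mins  miles_minus_mins
2   truck     21    10                11
5   truck     58    44                14
1   truck     23    69               -46
The sum of column 'mins' is 123.

123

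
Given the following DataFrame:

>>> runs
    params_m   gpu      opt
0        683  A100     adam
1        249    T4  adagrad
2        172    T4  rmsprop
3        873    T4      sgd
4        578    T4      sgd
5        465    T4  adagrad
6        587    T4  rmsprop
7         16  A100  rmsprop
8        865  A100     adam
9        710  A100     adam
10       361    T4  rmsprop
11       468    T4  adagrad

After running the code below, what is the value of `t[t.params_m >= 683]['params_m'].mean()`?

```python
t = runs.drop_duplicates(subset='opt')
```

drop duplicate opt (keep=first):
   params_m   gpu      opt
0       683  A100     adam
1       249    T4  adagrad
2       172    T4  rmsprop
3       873    T4      sgd
filter rows where params_m >= 683:
   params_m   gpu   opt
0       683  A100  adam
3       873    T4   sgd
The mean of column 'params_m' is 778.0.

778.0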